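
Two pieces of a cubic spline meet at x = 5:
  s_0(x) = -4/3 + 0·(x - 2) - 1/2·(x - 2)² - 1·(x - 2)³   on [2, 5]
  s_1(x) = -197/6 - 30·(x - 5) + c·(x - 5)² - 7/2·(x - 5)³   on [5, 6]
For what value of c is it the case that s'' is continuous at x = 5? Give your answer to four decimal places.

s_0''(x) = -1 - 6·(x - 2), so s_0''(5) = -19. On the right, s_1''(5) = 2c, so c = -19/2.

-9.5000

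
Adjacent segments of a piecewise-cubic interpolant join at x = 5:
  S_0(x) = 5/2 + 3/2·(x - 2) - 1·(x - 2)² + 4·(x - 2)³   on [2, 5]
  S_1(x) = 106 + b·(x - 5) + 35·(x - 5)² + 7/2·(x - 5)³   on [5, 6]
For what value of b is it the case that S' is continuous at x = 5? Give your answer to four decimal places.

S_0'(x) = 3/2 - 2·(x - 2) + 12·(x - 2)², so S_0'(5) = 207/2. On the right, S_1'(5) = b, so b = 207/2.

103.5000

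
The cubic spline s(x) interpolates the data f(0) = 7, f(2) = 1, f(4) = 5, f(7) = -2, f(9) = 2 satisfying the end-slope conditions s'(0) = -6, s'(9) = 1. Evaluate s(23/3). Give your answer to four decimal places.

-1.0919

Let m_i = s''(x_i). Step sizes h_i = 2, 2, 3, 2; slopes of the chords Δ_i = (y_(i+1) - y_i)/h_i = -3, 2, -7/3, 2.
  2·m_0 + 8·m_1 + 2·m_2 = 6(Δ_1 - Δ_0) = 30
  2·m_1 + 10·m_2 + 3·m_3 = 6(Δ_2 - Δ_1) = -26
  3·m_2 + 10·m_3 + 2·m_4 = 6(Δ_3 - Δ_2) = 26
Clamped end conditions give two more equations: 2h_0·m_0 + h_0·m_1 = 6(Δ_0 - s'(0)) = 18 and h_3·m_3 + 2h_3·m_4 = 6(s'(9) - Δ_3) = -6.
Hence m_0 = 406/177, m_1 = 781/177, m_2 = -875/177, m_3 = 862/177, m_4 = -1393/354.
On [7, 9], s(x) = -2 + 23/354·(x - 7) + 431/177·(x - 7)² - 1039/1416·(x - 7)³.
With (x - 7) = 2/3: s(23/3) = -5218/4779.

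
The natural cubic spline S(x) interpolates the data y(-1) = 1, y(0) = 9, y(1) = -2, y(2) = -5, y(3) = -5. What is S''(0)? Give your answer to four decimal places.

-33.6429

Put σ_i = S'' at the i-th knot. Here h = (1, 1, 1, 1) and Δ = (8, -11, -3, 0), so the interior equations h_(i-1)·σ_(i-1) + 2(h_(i-1)+h_i)·σ_i + h_i·σ_(i+1) = 6(Δ_i − Δ_(i-1)) read
  1·σ_0 + 4·σ_1 + 1·σ_2 = 6(Δ_1 - Δ_0) = -114
  1·σ_1 + 4·σ_2 + 1·σ_3 = 6(Δ_2 - Δ_1) = 48
  1·σ_2 + 4·σ_3 + 1·σ_4 = 6(Δ_3 - Δ_2) = 18
Natural end conditions: σ_0 = σ_4 = 0.
Solving: σ_0 = 0, σ_1 = -471/14, σ_2 = 144/7, σ_3 = -9/14, σ_4 = 0.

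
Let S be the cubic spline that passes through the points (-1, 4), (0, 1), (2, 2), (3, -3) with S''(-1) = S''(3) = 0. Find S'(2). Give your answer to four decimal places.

-2.5000

Put m_i = S'' at the i-th knot. Here h = (1, 2, 1) and Δ = (-3, 1/2, -5), so the interior equations h_(i-1)·m_(i-1) + 2(h_(i-1)+h_i)·m_i + h_i·m_(i+1) = 6(Δ_i − Δ_(i-1)) read
  1·m_0 + 6·m_1 + 2·m_2 = 6(Δ_1 - Δ_0) = 21
  2·m_1 + 6·m_2 + 1·m_3 = 6(Δ_2 - Δ_1) = -33
Natural end conditions: m_0 = m_3 = 0.
Solving: m_0 = 0, m_1 = 6, m_2 = -15/2, m_3 = 0.
On [2, 3], S'(x) = b_2 + 2c_2·(x - 2) + 3d_2·(x - 2)² with b_2 = Δ_2 - h_2(2m_2 + m_3)/6 = -5/2, c_2 = m_2/2 = -15/4, d_2 = (m_3 - m_2)/(6h_2) = 5/4. So S'(2) = -5/2.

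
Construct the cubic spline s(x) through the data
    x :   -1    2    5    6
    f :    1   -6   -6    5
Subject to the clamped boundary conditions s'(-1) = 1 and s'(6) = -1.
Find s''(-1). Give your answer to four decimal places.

Let M_i = s''(x_i). Step sizes h_i = 3, 3, 1; slopes of the chords Δ_i = (y_(i+1) - y_i)/h_i = -7/3, 0, 11.
  3·M_0 + 12·M_1 + 3·M_2 = 6(Δ_1 - Δ_0) = 14
  3·M_1 + 8·M_2 + 1·M_3 = 6(Δ_2 - Δ_1) = 66
Clamped end conditions give two more equations: 2h_0·M_0 + h_0·M_1 = 6(Δ_0 - s'(-1)) = -20 and h_2·M_2 + 2h_2·M_3 = 6(s'(6) - Δ_2) = -72.
Forward elimination and back-substitution give M_0 = -226/93, M_1 = -56/31, M_2 = 444/31, M_3 = -1338/31.

-2.4301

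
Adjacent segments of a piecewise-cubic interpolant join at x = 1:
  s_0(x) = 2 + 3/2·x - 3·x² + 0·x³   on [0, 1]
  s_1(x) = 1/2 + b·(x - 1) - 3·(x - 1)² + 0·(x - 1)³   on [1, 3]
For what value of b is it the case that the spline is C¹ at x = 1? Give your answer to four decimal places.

-4.5000

s_0'(x) = 3/2 - 6·x + 0·x², so s_0'(1) = -9/2. On the right, s_1'(1) = b, so b = -9/2.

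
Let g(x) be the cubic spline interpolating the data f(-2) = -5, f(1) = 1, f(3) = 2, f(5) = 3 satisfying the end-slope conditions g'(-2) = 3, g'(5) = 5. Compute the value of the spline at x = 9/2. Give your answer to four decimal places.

1.3602

Put σ_i = g'' at the i-th knot. Here h = (3, 2, 2) and Δ = (2, 1/2, 1/2), so the interior equations h_(i-1)·σ_(i-1) + 2(h_(i-1)+h_i)·σ_i + h_i·σ_(i+1) = 6(Δ_i − Δ_(i-1)) read
  3·σ_0 + 10·σ_1 + 2·σ_2 = 6(Δ_1 - Δ_0) = -9
  2·σ_1 + 8·σ_2 + 2·σ_3 = 6(Δ_2 - Δ_1) = 0
Clamped end conditions give two more equations: 2h_0·σ_0 + h_0·σ_1 = 6(Δ_0 - g'(-2)) = -6 and h_2·σ_2 + 2h_2·σ_3 = 6(g'(5) - Δ_2) = 27.
Hence σ_0 = -32/37, σ_1 = -10/37, σ_2 = -137/74, σ_3 = 284/37.
On [3, 5], g(x) = 2 - 61/74·(x - 3) - 137/148·(x - 3)² + 235/296·(x - 3)³.
With (x - 3) = 3/2: g(9/2) = 3221/2368.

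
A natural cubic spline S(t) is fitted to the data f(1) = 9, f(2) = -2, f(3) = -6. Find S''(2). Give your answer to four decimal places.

10.5000

Write M_i for S''(x_i). With h_i = 1, 1 and divided differences Δ_i = -11, -4, the continuity of S' gives the tridiagonal system
  1·M_0 + 4·M_1 + 1·M_2 = 6(Δ_1 - Δ_0) = 42
Natural end conditions: M_0 = M_2 = 0.
Solving the tridiagonal system: M_0 = 0, M_1 = 21/2, M_2 = 0.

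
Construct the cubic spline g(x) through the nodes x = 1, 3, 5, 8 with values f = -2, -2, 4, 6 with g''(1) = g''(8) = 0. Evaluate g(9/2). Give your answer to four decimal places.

Let M_i = g''(x_i). Step sizes h_i = 2, 2, 3; slopes of the chords Δ_i = (y_(i+1) - y_i)/h_i = 0, 3, 2/3.
  2·M_0 + 8·M_1 + 2·M_2 = 6(Δ_1 - Δ_0) = 18
  2·M_1 + 10·M_2 + 3·M_3 = 6(Δ_2 - Δ_1) = -14
Natural end conditions: M_0 = M_3 = 0.
Solving the tridiagonal system: M_0 = 0, M_1 = 52/19, M_2 = -37/19, M_3 = 0.
On [3, 5], g(x) = -2 + 104/57·(x - 3) + 26/19·(x - 3)² - 89/228·(x - 3)³.
With (x - 3) = 3/2: g(9/2) = 1519/608.

2.4984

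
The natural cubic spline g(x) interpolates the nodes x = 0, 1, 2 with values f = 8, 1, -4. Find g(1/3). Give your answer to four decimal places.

Write M_i for g''(x_i). With h_i = 1, 1 and divided differences Δ_i = -7, -5, the continuity of g' gives the tridiagonal system
  1·M_0 + 4·M_1 + 1·M_2 = 6(Δ_1 - Δ_0) = 12
Natural end conditions: M_0 = M_2 = 0.
Solving: M_0 = 0, M_1 = 3, M_2 = 0.
On [0, 1], g(x) = 8 - 15/2·x + 0·x² + 1/2·x³.
With x = 1/3: g(1/3) = 149/27.

5.5185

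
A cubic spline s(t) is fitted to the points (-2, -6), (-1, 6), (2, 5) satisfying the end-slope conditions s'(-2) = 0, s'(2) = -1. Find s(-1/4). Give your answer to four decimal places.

11.6797

Put M_i = s'' at the i-th knot. Here h = (1, 3) and Δ = (12, -1/3), so the interior equations h_(i-1)·M_(i-1) + 2(h_(i-1)+h_i)·M_i + h_i·M_(i+1) = 6(Δ_i − Δ_(i-1)) read
  1·M_0 + 8·M_1 + 3·M_2 = 6(Δ_1 - Δ_0) = -74
Clamped end conditions give two more equations: 2h_0·M_0 + h_0·M_1 = 6(Δ_0 - s'(-2)) = 72 and h_1·M_1 + 2h_1·M_2 = 6(s'(2) - Δ_1) = -4.
Solving: M_0 = 45, M_1 = -18, M_2 = 25/3.
On [-1, 2], s(t) = 6 + 27/2·(t + 1) - 9·(t + 1)² + 79/54·(t + 1)³.
With (t + 1) = 3/4: s(-1/4) = 1495/128.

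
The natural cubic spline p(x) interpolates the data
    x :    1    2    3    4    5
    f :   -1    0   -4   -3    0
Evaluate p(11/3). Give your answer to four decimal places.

Let m_i = p''(x_i). Step sizes h_i = 1, 1, 1, 1; slopes of the chords Δ_i = (y_(i+1) - y_i)/h_i = 1, -4, 1, 3.
  1·m_0 + 4·m_1 + 1·m_2 = 6(Δ_1 - Δ_0) = -30
  1·m_1 + 4·m_2 + 1·m_3 = 6(Δ_2 - Δ_1) = 30
  1·m_2 + 4·m_3 + 1·m_4 = 6(Δ_3 - Δ_2) = 12
Natural end conditions: m_0 = m_4 = 0.
Solving: m_0 = 0, m_1 = -279/28, m_2 = 69/7, m_3 = 15/28, m_4 = 0.
On [3, 4], p(x) = -4 - 19/8·(x - 3) + 69/14·(x - 3)² - 87/56·(x - 3)³.
With (x - 3) = 2/3: p(11/3) = -971/252.

-3.8532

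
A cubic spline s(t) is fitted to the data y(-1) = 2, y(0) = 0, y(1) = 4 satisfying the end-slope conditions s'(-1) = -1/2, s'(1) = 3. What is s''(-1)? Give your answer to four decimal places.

-11.7500

Put σ_i = s'' at the i-th knot. Here h = (1, 1) and Δ = (-2, 4), so the interior equations h_(i-1)·σ_(i-1) + 2(h_(i-1)+h_i)·σ_i + h_i·σ_(i+1) = 6(Δ_i − Δ_(i-1)) read
  1·σ_0 + 4·σ_1 + 1·σ_2 = 6(Δ_1 - Δ_0) = 36
Clamped end conditions give two more equations: 2h_0·σ_0 + h_0·σ_1 = 6(Δ_0 - s'(-1)) = -9 and h_1·σ_1 + 2h_1·σ_2 = 6(s'(1) - Δ_1) = -6.
Forward elimination and back-substitution give σ_0 = -47/4, σ_1 = 29/2, σ_2 = -41/4.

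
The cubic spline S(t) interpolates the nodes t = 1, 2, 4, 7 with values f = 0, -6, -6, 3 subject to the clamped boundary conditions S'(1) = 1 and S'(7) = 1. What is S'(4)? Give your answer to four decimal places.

Put m_i = S'' at the i-th knot. Here h = (1, 2, 3) and Δ = (-6, 0, 3), so the interior equations h_(i-1)·m_(i-1) + 2(h_(i-1)+h_i)·m_i + h_i·m_(i+1) = 6(Δ_i − Δ_(i-1)) read
  1·m_0 + 6·m_1 + 2·m_2 = 6(Δ_1 - Δ_0) = 36
  2·m_1 + 10·m_2 + 3·m_3 = 6(Δ_2 - Δ_1) = 18
Clamped end conditions give two more equations: 2h_0·m_0 + h_0·m_1 = 6(Δ_0 - S'(1)) = -42 and h_2·m_2 + 2h_2·m_3 = 6(S'(7) - Δ_2) = -12.
Hence m_0 = -496/19, m_1 = 194/19, m_2 = 8/19, m_3 = -42/19.
On [4, 7], S'(t) = b_2 + 2c_2·(t - 4) + 3d_2·(t - 4)² with b_2 = Δ_2 - h_2(2m_2 + m_3)/6 = 70/19, c_2 = m_2/2 = 4/19, d_2 = (m_3 - m_2)/(6h_2) = -25/171. So S'(4) = 70/19.

3.6842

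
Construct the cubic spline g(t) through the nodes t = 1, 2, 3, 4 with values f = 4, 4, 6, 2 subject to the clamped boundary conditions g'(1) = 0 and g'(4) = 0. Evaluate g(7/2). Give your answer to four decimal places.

Let M_i = g''(x_i). Step sizes h_i = 1, 1, 1; slopes of the chords Δ_i = (y_(i+1) - y_i)/h_i = 0, 2, -4.
  1·M_0 + 4·M_1 + 1·M_2 = 6(Δ_1 - Δ_0) = 12
  1·M_1 + 4·M_2 + 1·M_3 = 6(Δ_2 - Δ_1) = -36
Clamped end conditions give two more equations: 2h_0·M_0 + h_0·M_1 = 6(Δ_0 - g'(1)) = 0 and h_2·M_2 + 2h_2·M_3 = 6(g'(4) - Δ_2) = 24.
Hence M_0 = -4, M_1 = 8, M_2 = -16, M_3 = 20.
On [3, 4], g(t) = 6 - 2·(t - 3) - 8·(t - 3)² + 6·(t - 3)³.
With (t - 3) = 1/2: g(7/2) = 15/4.

3.7500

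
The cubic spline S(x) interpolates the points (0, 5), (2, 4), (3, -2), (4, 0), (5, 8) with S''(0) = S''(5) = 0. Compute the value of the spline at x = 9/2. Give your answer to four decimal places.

Write σ_i for S''(x_i). With h_i = 2, 1, 1, 1 and divided differences Δ_i = -1/2, -6, 2, 8, the continuity of S' gives the tridiagonal system
  2·σ_0 + 6·σ_1 + 1·σ_2 = 6(Δ_1 - Δ_0) = -33
  1·σ_1 + 4·σ_2 + 1·σ_3 = 6(Δ_2 - Δ_1) = 48
  1·σ_2 + 4·σ_3 + 1·σ_4 = 6(Δ_3 - Δ_2) = 36
Natural end conditions: σ_0 = σ_4 = 0.
Solving: σ_0 = 0, σ_1 = -651/86, σ_2 = 534/43, σ_3 = 507/86, σ_4 = 0.
On [4, 5], S(x) = 0 + 519/86·(x - 4) + 507/172·(x - 4)² - 169/172·(x - 4)³.
With (x - 4) = 1/2: S(9/2) = 4997/1376.

3.6315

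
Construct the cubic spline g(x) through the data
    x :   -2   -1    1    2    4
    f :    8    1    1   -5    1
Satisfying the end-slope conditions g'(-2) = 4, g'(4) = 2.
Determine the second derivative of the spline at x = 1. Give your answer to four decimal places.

-14.7204

With m_i denoting the second derivative at x_i, h_i = 1, 2, 1, 2, and Δ_i = (y_(i+1) − y_i)/h_i = -7, 0, -6, 3:
  1·m_0 + 6·m_1 + 2·m_2 = 6(Δ_1 - Δ_0) = 42
  2·m_1 + 6·m_2 + 1·m_3 = 6(Δ_2 - Δ_1) = -36
  1·m_2 + 6·m_3 + 2·m_4 = 6(Δ_3 - Δ_2) = 54
Clamped end conditions give two more equations: 2h_0·m_0 + h_0·m_1 = 6(Δ_0 - g'(-2)) = -66 and h_3·m_3 + 2h_3·m_4 = 6(g'(4) - Δ_3) = -6.
Forward elimination and back-substitution give m_0 = -3952/93, m_1 = 1766/93, m_2 = -1369/93, m_3 = 1334/93, m_4 = -1613/186.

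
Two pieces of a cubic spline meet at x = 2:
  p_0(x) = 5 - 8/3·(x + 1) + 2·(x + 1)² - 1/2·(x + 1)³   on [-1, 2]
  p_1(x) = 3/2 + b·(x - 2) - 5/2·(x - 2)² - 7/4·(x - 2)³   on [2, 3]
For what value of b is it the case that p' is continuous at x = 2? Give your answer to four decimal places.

-4.1667

p_0'(x) = -8/3 + 4·(x + 1) - 3/2·(x + 1)², so p_0'(2) = -25/6. On the right, p_1'(2) = b, so b = -25/6.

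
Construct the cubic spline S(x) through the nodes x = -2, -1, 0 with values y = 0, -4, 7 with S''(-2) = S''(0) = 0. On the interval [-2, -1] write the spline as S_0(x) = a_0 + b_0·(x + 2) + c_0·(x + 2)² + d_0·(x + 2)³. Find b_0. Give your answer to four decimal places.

Let M_i = S''(x_i). Step sizes h_i = 1, 1; slopes of the chords Δ_i = (y_(i+1) - y_i)/h_i = -4, 11.
  1·M_0 + 4·M_1 + 1·M_2 = 6(Δ_1 - Δ_0) = 90
Natural end conditions: M_0 = M_2 = 0.
Solving: M_0 = 0, M_1 = 45/2, M_2 = 0.
On [-2, -1], with S_0(x) = a_0 + b_0·(x + 2) + c_0·(x + 2)² + d_0·(x + 2)³: c_0 = M_0/2 = 0, d_0 = (M_1 - M_0)/(6h_0) = 15/4, b_0 = Δ_0 - h_0(2M_0 + M_1)/6 = -31/4.

-7.7500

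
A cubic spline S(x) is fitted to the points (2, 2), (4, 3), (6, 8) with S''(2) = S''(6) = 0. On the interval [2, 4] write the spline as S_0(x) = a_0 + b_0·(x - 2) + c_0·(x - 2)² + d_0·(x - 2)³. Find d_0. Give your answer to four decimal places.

Let M_i = S''(x_i). Step sizes h_i = 2, 2; slopes of the chords Δ_i = (y_(i+1) - y_i)/h_i = 1/2, 5/2.
  2·M_0 + 8·M_1 + 2·M_2 = 6(Δ_1 - Δ_0) = 12
Natural end conditions: M_0 = M_2 = 0.
Hence M_0 = 0, M_1 = 3/2, M_2 = 0.
On [2, 4], with S_0(x) = a_0 + b_0·(x - 2) + c_0·(x - 2)² + d_0·(x - 2)³: c_0 = M_0/2 = 0, d_0 = (M_1 - M_0)/(6h_0) = 1/8, b_0 = Δ_0 - h_0(2M_0 + M_1)/6 = 0.

0.1250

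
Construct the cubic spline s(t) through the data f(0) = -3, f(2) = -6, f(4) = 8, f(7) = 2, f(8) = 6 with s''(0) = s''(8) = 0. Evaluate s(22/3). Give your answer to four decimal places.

2.8337

With σ_i denoting the second derivative at x_i, h_i = 2, 2, 3, 1, and Δ_i = (y_(i+1) − y_i)/h_i = -3/2, 7, -2, 4:
  2·σ_0 + 8·σ_1 + 2·σ_2 = 6(Δ_1 - Δ_0) = 51
  2·σ_1 + 10·σ_2 + 3·σ_3 = 6(Δ_2 - Δ_1) = -54
  3·σ_2 + 8·σ_3 + 1·σ_4 = 6(Δ_3 - Δ_2) = 36
Natural end conditions: σ_0 = σ_4 = 0.
Solving: σ_0 = 0, σ_1 = 4701/536, σ_2 = -642/67, σ_3 = 2169/268, σ_4 = 0.
On [7, 8], s(t) = 2 + 349/268·(t - 7) + 2169/536·(t - 7)² - 723/536·(t - 7)³.
With (t - 7) = 1/3: s(22/3) = 6835/2412.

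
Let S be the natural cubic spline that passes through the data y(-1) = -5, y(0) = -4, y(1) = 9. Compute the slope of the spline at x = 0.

7

With σ_i denoting the second derivative at x_i, h_i = 1, 1, and Δ_i = (y_(i+1) − y_i)/h_i = 1, 13:
  1·σ_0 + 4·σ_1 + 1·σ_2 = 6(Δ_1 - Δ_0) = 72
Natural end conditions: σ_0 = σ_2 = 0.
Forward elimination and back-substitution give σ_0 = 0, σ_1 = 18, σ_2 = 0.
On [0, 1], S'(x) = b_1 + 2c_1·x + 3d_1·x² with b_1 = Δ_1 - h_1(2σ_1 + σ_2)/6 = 7, c_1 = σ_1/2 = 9, d_1 = (σ_2 - σ_1)/(6h_1) = -3. So S'(0) = 7.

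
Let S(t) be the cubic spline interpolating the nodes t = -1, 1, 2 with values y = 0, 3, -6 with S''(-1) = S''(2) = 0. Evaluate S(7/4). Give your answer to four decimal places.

Write σ_i for S''(x_i). With h_i = 2, 1 and divided differences Δ_i = 3/2, -9, the continuity of S' gives the tridiagonal system
  2·σ_0 + 6·σ_1 + 1·σ_2 = 6(Δ_1 - Δ_0) = -63
Natural end conditions: σ_0 = σ_2 = 0.
Solving the tridiagonal system: σ_0 = 0, σ_1 = -21/2, σ_2 = 0.
On [1, 2], S(t) = 3 - 11/2·(t - 1) - 21/4·(t - 1)² + 7/4·(t - 1)³.
With (t - 1) = 3/4: S(7/4) = -855/256.

-3.3398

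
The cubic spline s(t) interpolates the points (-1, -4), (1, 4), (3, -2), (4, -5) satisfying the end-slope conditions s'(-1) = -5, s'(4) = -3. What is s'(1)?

Write σ_i for s''(x_i). With h_i = 2, 2, 1 and divided differences Δ_i = 4, -3, -3, the continuity of s' gives the tridiagonal system
  2·σ_0 + 8·σ_1 + 2·σ_2 = 6(Δ_1 - Δ_0) = -42
  2·σ_1 + 6·σ_2 + 1·σ_3 = 6(Δ_2 - Δ_1) = 0
Clamped end conditions give two more equations: 2h_0·σ_0 + h_0·σ_1 = 6(Δ_0 - s'(-1)) = 54 and h_2·σ_2 + 2h_2·σ_3 = 6(s'(4) - Δ_2) = 0.
Solving: σ_0 = 19, σ_1 = -11, σ_2 = 4, σ_3 = -2.
On [1, 3], s'(t) = b_1 + 2c_1·(t - 1) + 3d_1·(t - 1)² with b_1 = Δ_1 - h_1(2σ_1 + σ_2)/6 = 3, c_1 = σ_1/2 = -11/2, d_1 = (σ_2 - σ_1)/(6h_1) = 5/4. So s'(1) = 3.

3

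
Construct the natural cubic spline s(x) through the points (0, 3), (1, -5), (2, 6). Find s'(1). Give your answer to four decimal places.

1.5000

With M_i denoting the second derivative at x_i, h_i = 1, 1, and Δ_i = (y_(i+1) − y_i)/h_i = -8, 11:
  1·M_0 + 4·M_1 + 1·M_2 = 6(Δ_1 - Δ_0) = 114
Natural end conditions: M_0 = M_2 = 0.
Solving: M_0 = 0, M_1 = 57/2, M_2 = 0.
On [1, 2], s'(x) = b_1 + 2c_1·(x - 1) + 3d_1·(x - 1)² with b_1 = Δ_1 - h_1(2M_1 + M_2)/6 = 3/2, c_1 = M_1/2 = 57/4, d_1 = (M_2 - M_1)/(6h_1) = -19/4. So s'(1) = 3/2.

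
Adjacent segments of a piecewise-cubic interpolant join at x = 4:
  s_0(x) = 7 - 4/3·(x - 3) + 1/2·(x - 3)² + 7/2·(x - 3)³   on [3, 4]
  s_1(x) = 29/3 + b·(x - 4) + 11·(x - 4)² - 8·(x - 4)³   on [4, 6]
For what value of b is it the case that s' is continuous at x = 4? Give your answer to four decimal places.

10.1667

s_0'(x) = -4/3 + 1·(x - 3) + 21/2·(x - 3)², so s_0'(4) = 61/6. On the right, s_1'(4) = b, so b = 61/6.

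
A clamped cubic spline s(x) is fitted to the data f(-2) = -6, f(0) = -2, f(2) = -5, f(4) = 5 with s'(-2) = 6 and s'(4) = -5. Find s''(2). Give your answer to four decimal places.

Write M_i for s''(x_i). With h_i = 2, 2, 2 and divided differences Δ_i = 2, -3/2, 5, the continuity of s' gives the tridiagonal system
  2·M_0 + 8·M_1 + 2·M_2 = 6(Δ_1 - Δ_0) = -21
  2·M_1 + 8·M_2 + 2·M_3 = 6(Δ_2 - Δ_1) = 39
Clamped end conditions give two more equations: 2h_0·M_0 + h_0·M_1 = 6(Δ_0 - s'(-2)) = -24 and h_2·M_2 + 2h_2·M_3 = 6(s'(4) - Δ_2) = -60.
Hence M_0 = -113/30, M_1 = -67/15, M_2 = 167/15, M_3 = -617/30.

11.1333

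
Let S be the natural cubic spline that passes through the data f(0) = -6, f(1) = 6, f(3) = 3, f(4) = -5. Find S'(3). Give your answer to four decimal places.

Write σ_i for S''(x_i). With h_i = 1, 2, 1 and divided differences Δ_i = 12, -3/2, -8, the continuity of S' gives the tridiagonal system
  1·σ_0 + 6·σ_1 + 2·σ_2 = 6(Δ_1 - Δ_0) = -81
  2·σ_1 + 6·σ_2 + 1·σ_3 = 6(Δ_2 - Δ_1) = -39
Natural end conditions: σ_0 = σ_3 = 0.
Hence σ_0 = 0, σ_1 = -51/4, σ_2 = -9/4, σ_3 = 0.
On [3, 4], S'(t) = b_2 + 2c_2·(t - 3) + 3d_2·(t - 3)² with b_2 = Δ_2 - h_2(2σ_2 + σ_3)/6 = -29/4, c_2 = σ_2/2 = -9/8, d_2 = (σ_3 - σ_2)/(6h_2) = 3/8. So S'(3) = -29/4.

-7.2500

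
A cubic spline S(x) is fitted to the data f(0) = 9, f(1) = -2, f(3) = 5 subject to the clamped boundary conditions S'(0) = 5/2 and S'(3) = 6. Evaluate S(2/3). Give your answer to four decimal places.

2.6790

Let m_i = S''(x_i). Step sizes h_i = 1, 2; slopes of the chords Δ_i = (y_(i+1) - y_i)/h_i = -11, 7/2.
  1·m_0 + 6·m_1 + 2·m_2 = 6(Δ_1 - Δ_0) = 87
Clamped end conditions give two more equations: 2h_0·m_0 + h_0·m_1 = 6(Δ_0 - S'(0)) = -81 and h_1·m_1 + 2h_1·m_2 = 6(S'(3) - Δ_1) = 15.
Solving the tridiagonal system: m_0 = -323/6, m_1 = 80/3, m_2 = -115/12.
On [0, 1], S(x) = 9 + 5/2·x - 323/12·x² + 161/12·x³.
With x = 2/3: S(2/3) = 217/81.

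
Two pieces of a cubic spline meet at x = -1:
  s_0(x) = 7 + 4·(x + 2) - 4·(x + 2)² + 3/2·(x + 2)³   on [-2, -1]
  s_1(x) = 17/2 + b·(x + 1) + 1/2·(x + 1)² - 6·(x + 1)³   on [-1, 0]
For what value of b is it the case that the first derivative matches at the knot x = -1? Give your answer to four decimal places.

s_0'(x) = 4 - 8·(x + 2) + 9/2·(x + 2)², so s_0'(-1) = 1/2. On the right, s_1'(-1) = b, so b = 1/2.

0.5000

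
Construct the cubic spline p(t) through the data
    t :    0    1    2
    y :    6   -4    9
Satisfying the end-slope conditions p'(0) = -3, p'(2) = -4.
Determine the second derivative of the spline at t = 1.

Write M_i for p''(x_i). With h_i = 1, 1 and divided differences Δ_i = -10, 13, the continuity of p' gives the tridiagonal system
  1·M_0 + 4·M_1 + 1·M_2 = 6(Δ_1 - Δ_0) = 138
Clamped end conditions give two more equations: 2h_0·M_0 + h_0·M_1 = 6(Δ_0 - p'(0)) = -42 and h_1·M_1 + 2h_1·M_2 = 6(p'(2) - Δ_1) = -102.
Hence M_0 = -56, M_1 = 70, M_2 = -86.

70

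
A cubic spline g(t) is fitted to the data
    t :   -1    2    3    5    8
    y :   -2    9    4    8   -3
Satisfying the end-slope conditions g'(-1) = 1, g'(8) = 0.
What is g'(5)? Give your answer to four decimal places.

0.5000

Let M_i = g''(x_i). Step sizes h_i = 3, 1, 2, 3; slopes of the chords Δ_i = (y_(i+1) - y_i)/h_i = 11/3, -5, 2, -11/3.
  3·M_0 + 8·M_1 + 1·M_2 = 6(Δ_1 - Δ_0) = -52
  1·M_1 + 6·M_2 + 2·M_3 = 6(Δ_2 - Δ_1) = 42
  2·M_2 + 10·M_3 + 3·M_4 = 6(Δ_3 - Δ_2) = -34
Clamped end conditions give two more equations: 2h_0·M_0 + h_0·M_1 = 6(Δ_0 - g'(-1)) = 16 and h_3·M_3 + 2h_3·M_4 = 6(g'(8) - Δ_3) = 22.
Solving the tridiagonal system: M_0 = 49/6, M_1 = -11, M_2 = 23/2, M_3 = -8, M_4 = 23/3.
On [5, 8], g'(t) = b_3 + 2c_3·(t - 5) + 3d_3·(t - 5)² with b_3 = Δ_3 - h_3(2M_3 + M_4)/6 = 1/2, c_3 = M_3/2 = -4, d_3 = (M_4 - M_3)/(6h_3) = 47/54. So g'(5) = 1/2.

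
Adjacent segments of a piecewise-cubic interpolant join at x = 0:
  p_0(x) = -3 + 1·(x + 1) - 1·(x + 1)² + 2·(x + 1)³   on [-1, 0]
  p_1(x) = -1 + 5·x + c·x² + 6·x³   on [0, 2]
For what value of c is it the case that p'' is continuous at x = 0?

5

p_0''(x) = -2 + 12·(x + 1), so p_0''(0) = 10. On the right, p_1''(0) = 2c, so c = 5.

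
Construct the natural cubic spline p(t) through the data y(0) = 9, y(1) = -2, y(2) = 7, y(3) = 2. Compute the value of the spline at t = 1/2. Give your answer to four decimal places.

Put M_i = p'' at the i-th knot. Here h = (1, 1, 1) and Δ = (-11, 9, -5), so the interior equations h_(i-1)·M_(i-1) + 2(h_(i-1)+h_i)·M_i + h_i·M_(i+1) = 6(Δ_i − Δ_(i-1)) read
  1·M_0 + 4·M_1 + 1·M_2 = 6(Δ_1 - Δ_0) = 120
  1·M_1 + 4·M_2 + 1·M_3 = 6(Δ_2 - Δ_1) = -84
Natural end conditions: M_0 = M_3 = 0.
Hence M_0 = 0, M_1 = 188/5, M_2 = -152/5, M_3 = 0.
On [0, 1], p(t) = 9 - 259/15·t + 0·t² + 94/15·t³.
With t = 1/2: p(1/2) = 23/20.

1.1500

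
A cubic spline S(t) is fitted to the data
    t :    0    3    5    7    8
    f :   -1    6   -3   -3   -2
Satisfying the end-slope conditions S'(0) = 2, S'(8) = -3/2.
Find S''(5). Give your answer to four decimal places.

4.7005

Put M_i = S'' at the i-th knot. Here h = (3, 2, 2, 1) and Δ = (7/3, -9/2, 0, 1), so the interior equations h_(i-1)·M_(i-1) + 2(h_(i-1)+h_i)·M_i + h_i·M_(i+1) = 6(Δ_i − Δ_(i-1)) read
  3·M_0 + 10·M_1 + 2·M_2 = 6(Δ_1 - Δ_0) = -41
  2·M_1 + 8·M_2 + 2·M_3 = 6(Δ_2 - Δ_1) = 27
  2·M_2 + 6·M_3 + 1·M_4 = 6(Δ_3 - Δ_2) = 6
Clamped end conditions give two more equations: 2h_0·M_0 + h_0·M_1 = 6(Δ_0 - S'(0)) = 2 and h_3·M_3 + 2h_3·M_4 = 6(S'(8) - Δ_3) = -15.
Hence M_0 = 2135/636, M_1 = -641/106, M_2 = 1993/424, M_3 = 79/106, M_4 = -1669/212.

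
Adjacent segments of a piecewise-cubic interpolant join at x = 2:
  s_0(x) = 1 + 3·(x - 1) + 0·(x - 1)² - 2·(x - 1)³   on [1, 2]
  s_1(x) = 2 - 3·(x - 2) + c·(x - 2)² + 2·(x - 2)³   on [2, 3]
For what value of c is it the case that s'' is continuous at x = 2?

-6

s_0''(x) = 0 - 12·(x - 1), so s_0''(2) = -12. On the right, s_1''(2) = 2c, so c = -6.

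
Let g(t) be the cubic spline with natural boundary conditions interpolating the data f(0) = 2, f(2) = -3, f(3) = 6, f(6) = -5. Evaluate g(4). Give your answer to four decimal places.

Put M_i = g'' at the i-th knot. Here h = (2, 1, 3) and Δ = (-5/2, 9, -11/3), so the interior equations h_(i-1)·M_(i-1) + 2(h_(i-1)+h_i)·M_i + h_i·M_(i+1) = 6(Δ_i − Δ_(i-1)) read
  2·M_0 + 6·M_1 + 1·M_2 = 6(Δ_1 - Δ_0) = 69
  1·M_1 + 8·M_2 + 3·M_3 = 6(Δ_2 - Δ_1) = -76
Natural end conditions: M_0 = M_3 = 0.
Solving the tridiagonal system: M_0 = 0, M_1 = 628/47, M_2 = -525/47, M_3 = 0.
On [3, 6], g(t) = 6 + 1058/141·(t - 3) - 525/94·(t - 3)² + 175/282·(t - 3)³.
With (t - 3) = 1: g(4) = 1204/141.

8.5390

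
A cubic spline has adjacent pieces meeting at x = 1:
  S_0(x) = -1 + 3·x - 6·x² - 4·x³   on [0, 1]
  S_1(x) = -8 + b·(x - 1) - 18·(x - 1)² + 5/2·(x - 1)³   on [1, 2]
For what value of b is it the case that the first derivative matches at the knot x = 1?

S_0'(x) = 3 - 12·x - 12·x², so S_0'(1) = -21. On the right, S_1'(1) = b, so b = -21.

-21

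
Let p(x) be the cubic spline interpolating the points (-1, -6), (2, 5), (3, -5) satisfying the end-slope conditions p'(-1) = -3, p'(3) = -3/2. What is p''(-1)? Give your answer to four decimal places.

Write M_i for p''(x_i). With h_i = 3, 1 and divided differences Δ_i = 11/3, -10, the continuity of p' gives the tridiagonal system
  3·M_0 + 8·M_1 + 1·M_2 = 6(Δ_1 - Δ_0) = -82
Clamped end conditions give two more equations: 2h_0·M_0 + h_0·M_1 = 6(Δ_0 - p'(-1)) = 40 and h_1·M_1 + 2h_1·M_2 = 6(p'(3) - Δ_1) = 51.
Solving: M_0 = 415/24, M_1 = -85/4, M_2 = 289/8.

17.2917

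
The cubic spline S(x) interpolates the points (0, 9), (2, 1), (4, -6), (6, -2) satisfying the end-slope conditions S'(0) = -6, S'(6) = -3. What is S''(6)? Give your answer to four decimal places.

-11.3000

Put M_i = S'' at the i-th knot. Here h = (2, 2, 2) and Δ = (-4, -7/2, 2), so the interior equations h_(i-1)·M_(i-1) + 2(h_(i-1)+h_i)·M_i + h_i·M_(i+1) = 6(Δ_i − Δ_(i-1)) read
  2·M_0 + 8·M_1 + 2·M_2 = 6(Δ_1 - Δ_0) = 3
  2·M_1 + 8·M_2 + 2·M_3 = 6(Δ_2 - Δ_1) = 33
Clamped end conditions give two more equations: 2h_0·M_0 + h_0·M_1 = 6(Δ_0 - S'(0)) = 12 and h_2·M_2 + 2h_2·M_3 = 6(S'(6) - Δ_2) = -30.
Hence M_0 = 43/10, M_1 = -13/5, M_2 = 38/5, M_3 = -113/10.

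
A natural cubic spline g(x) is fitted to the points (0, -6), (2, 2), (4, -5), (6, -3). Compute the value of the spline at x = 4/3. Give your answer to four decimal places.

Let σ_i = g''(x_i). Step sizes h_i = 2, 2, 2; slopes of the chords Δ_i = (y_(i+1) - y_i)/h_i = 4, -7/2, 1.
  2·σ_0 + 8·σ_1 + 2·σ_2 = 6(Δ_1 - Δ_0) = -45
  2·σ_1 + 8·σ_2 + 2·σ_3 = 6(Δ_2 - Δ_1) = 27
Natural end conditions: σ_0 = σ_3 = 0.
Hence σ_0 = 0, σ_1 = -69/10, σ_2 = 51/10, σ_3 = 0.
On [0, 2], g(x) = -6 + 63/10·x + 0·x² - 23/40·x³.
With x = 4/3: g(4/3) = 28/27.

1.0370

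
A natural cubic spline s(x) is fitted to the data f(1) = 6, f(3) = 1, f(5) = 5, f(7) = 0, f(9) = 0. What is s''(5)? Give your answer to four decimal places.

Let m_i = s''(x_i). Step sizes h_i = 2, 2, 2, 2; slopes of the chords Δ_i = (y_(i+1) - y_i)/h_i = -5/2, 2, -5/2, 0.
  2·m_0 + 8·m_1 + 2·m_2 = 6(Δ_1 - Δ_0) = 27
  2·m_1 + 8·m_2 + 2·m_3 = 6(Δ_2 - Δ_1) = -27
  2·m_2 + 8·m_3 + 2·m_4 = 6(Δ_3 - Δ_2) = 15
Natural end conditions: m_0 = m_4 = 0.
Forward elimination and back-substitution give m_0 = 0, m_1 = 33/7, m_2 = -75/14, m_3 = 45/14, m_4 = 0.

-5.3571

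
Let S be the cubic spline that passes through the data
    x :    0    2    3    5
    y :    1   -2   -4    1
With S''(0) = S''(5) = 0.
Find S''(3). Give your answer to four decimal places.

Write M_i for S''(x_i). With h_i = 2, 1, 2 and divided differences Δ_i = -3/2, -2, 5/2, the continuity of S' gives the tridiagonal system
  2·M_0 + 6·M_1 + 1·M_2 = 6(Δ_1 - Δ_0) = -3
  1·M_1 + 6·M_2 + 2·M_3 = 6(Δ_2 - Δ_1) = 27
Natural end conditions: M_0 = M_3 = 0.
Solving the tridiagonal system: M_0 = 0, M_1 = -9/7, M_2 = 33/7, M_3 = 0.

4.7143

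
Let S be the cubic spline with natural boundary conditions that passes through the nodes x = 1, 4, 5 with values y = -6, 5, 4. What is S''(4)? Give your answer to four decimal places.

Write σ_i for S''(x_i). With h_i = 3, 1 and divided differences Δ_i = 11/3, -1, the continuity of S' gives the tridiagonal system
  3·σ_0 + 8·σ_1 + 1·σ_2 = 6(Δ_1 - Δ_0) = -28
Natural end conditions: σ_0 = σ_2 = 0.
Forward elimination and back-substitution give σ_0 = 0, σ_1 = -7/2, σ_2 = 0.

-3.5000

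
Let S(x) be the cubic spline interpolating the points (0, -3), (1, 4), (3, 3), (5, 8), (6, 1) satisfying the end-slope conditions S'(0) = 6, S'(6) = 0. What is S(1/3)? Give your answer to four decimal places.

-0.6246

Put M_i = S'' at the i-th knot. Here h = (1, 2, 2, 1) and Δ = (7, -1/2, 5/2, -7), so the interior equations h_(i-1)·M_(i-1) + 2(h_(i-1)+h_i)·M_i + h_i·M_(i+1) = 6(Δ_i − Δ_(i-1)) read
  1·M_0 + 6·M_1 + 2·M_2 = 6(Δ_1 - Δ_0) = -45
  2·M_1 + 8·M_2 + 2·M_3 = 6(Δ_2 - Δ_1) = 18
  2·M_2 + 6·M_3 + 1·M_4 = 6(Δ_3 - Δ_2) = -57
Clamped end conditions give two more equations: 2h_0·M_0 + h_0·M_1 = 6(Δ_0 - S'(0)) = 6 and h_3·M_3 + 2h_3·M_4 = 6(S'(6) - Δ_3) = 42.
Solving: M_0 = 201/22, M_1 = -135/11, M_2 = 39/4, M_3 = -195/11, M_4 = 657/22.
On [0, 1], S(x) = -3 + 6·x + 201/44·x² - 157/44·x³.
With x = 1/3: S(1/3) = -371/594.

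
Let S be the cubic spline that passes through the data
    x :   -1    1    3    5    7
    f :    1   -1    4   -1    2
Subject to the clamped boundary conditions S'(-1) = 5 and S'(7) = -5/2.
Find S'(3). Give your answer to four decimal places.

With σ_i denoting the second derivative at x_i, h_i = 2, 2, 2, 2, and Δ_i = (y_(i+1) − y_i)/h_i = -1, 5/2, -5/2, 3/2:
  2·σ_0 + 8·σ_1 + 2·σ_2 = 6(Δ_1 - Δ_0) = 21
  2·σ_1 + 8·σ_2 + 2·σ_3 = 6(Δ_2 - Δ_1) = -30
  2·σ_2 + 8·σ_3 + 2·σ_4 = 6(Δ_3 - Δ_2) = 24
Clamped end conditions give two more equations: 2h_0·σ_0 + h_0·σ_1 = 6(Δ_0 - S'(-1)) = -36 and h_3·σ_3 + 2h_3·σ_4 = 6(S'(7) - Δ_3) = -24.
Solving the tridiagonal system: σ_0 = -90/7, σ_1 = 54/7, σ_2 = -15/2, σ_3 = 51/7, σ_4 = -135/14.
On [3, 5], S'(x) = b_2 + 2c_2·(x - 3) + 3d_2·(x - 3)² with b_2 = Δ_2 - h_2(2σ_2 + σ_3)/6 = 1/14, c_2 = σ_2/2 = -15/4, d_2 = (σ_3 - σ_2)/(6h_2) = 69/56. So S'(3) = 1/14.

0.0714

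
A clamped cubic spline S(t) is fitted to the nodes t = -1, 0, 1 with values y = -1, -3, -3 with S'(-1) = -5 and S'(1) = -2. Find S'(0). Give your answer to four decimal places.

With M_i denoting the second derivative at x_i, h_i = 1, 1, and Δ_i = (y_(i+1) − y_i)/h_i = -2, 0:
  1·M_0 + 4·M_1 + 1·M_2 = 6(Δ_1 - Δ_0) = 12
Clamped end conditions give two more equations: 2h_0·M_0 + h_0·M_1 = 6(Δ_0 - S'(-1)) = 18 and h_1·M_1 + 2h_1·M_2 = 6(S'(1) - Δ_1) = -12.
Hence M_0 = 15/2, M_1 = 3, M_2 = -15/2.
On [0, 1], S'(t) = b_1 + 2c_1·t + 3d_1·t² with b_1 = Δ_1 - h_1(2M_1 + M_2)/6 = 1/4, c_1 = M_1/2 = 3/2, d_1 = (M_2 - M_1)/(6h_1) = -7/4. So S'(0) = 1/4.

0.2500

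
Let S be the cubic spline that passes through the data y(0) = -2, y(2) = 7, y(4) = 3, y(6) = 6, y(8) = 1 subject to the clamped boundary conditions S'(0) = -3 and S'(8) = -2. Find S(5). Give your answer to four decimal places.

With m_i denoting the second derivative at x_i, h_i = 2, 2, 2, 2, and Δ_i = (y_(i+1) − y_i)/h_i = 9/2, -2, 3/2, -5/2:
  2·m_0 + 8·m_1 + 2·m_2 = 6(Δ_1 - Δ_0) = -39
  2·m_1 + 8·m_2 + 2·m_3 = 6(Δ_2 - Δ_1) = 21
  2·m_2 + 8·m_3 + 2·m_4 = 6(Δ_3 - Δ_2) = -24
Clamped end conditions give two more equations: 2h_0·m_0 + h_0·m_1 = 6(Δ_0 - S'(0)) = 45 and h_3·m_3 + 2h_3·m_4 = 6(S'(8) - Δ_3) = 3.
Forward elimination and back-substitution give m_0 = 1859/112, m_1 = -599/56, m_2 = 107/16, m_3 = -311/56, m_4 = 395/112.
On [4, 6], S(x) = 3 - 31/28·(x - 4) + 107/32·(x - 4)² - 457/448·(x - 4)³.
With (x - 4) = 1: S(5) = 1889/448.

4.2165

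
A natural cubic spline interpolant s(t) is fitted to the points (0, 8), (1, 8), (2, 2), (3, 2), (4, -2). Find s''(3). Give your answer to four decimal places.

-9.6429

Let σ_i = s''(x_i). Step sizes h_i = 1, 1, 1, 1; slopes of the chords Δ_i = (y_(i+1) - y_i)/h_i = 0, -6, 0, -4.
  1·σ_0 + 4·σ_1 + 1·σ_2 = 6(Δ_1 - Δ_0) = -36
  1·σ_1 + 4·σ_2 + 1·σ_3 = 6(Δ_2 - Δ_1) = 36
  1·σ_2 + 4·σ_3 + 1·σ_4 = 6(Δ_3 - Δ_2) = -24
Natural end conditions: σ_0 = σ_4 = 0.
Forward elimination and back-substitution give σ_0 = 0, σ_1 = -177/14, σ_2 = 102/7, σ_3 = -135/14, σ_4 = 0.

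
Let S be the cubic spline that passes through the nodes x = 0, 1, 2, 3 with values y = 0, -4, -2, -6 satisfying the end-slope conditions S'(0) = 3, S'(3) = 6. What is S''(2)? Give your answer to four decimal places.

Put M_i = S'' at the i-th knot. Here h = (1, 1, 1) and Δ = (-4, 2, -4), so the interior equations h_(i-1)·M_(i-1) + 2(h_(i-1)+h_i)·M_i + h_i·M_(i+1) = 6(Δ_i − Δ_(i-1)) read
  1·M_0 + 4·M_1 + 1·M_2 = 6(Δ_1 - Δ_0) = 36
  1·M_1 + 4·M_2 + 1·M_3 = 6(Δ_2 - Δ_1) = -36
Clamped end conditions give two more equations: 2h_0·M_0 + h_0·M_1 = 6(Δ_0 - S'(0)) = -42 and h_2·M_2 + 2h_2·M_3 = 6(S'(3) - Δ_2) = 60.
Solving the tridiagonal system: M_0 = -164/5, M_1 = 118/5, M_2 = -128/5, M_3 = 214/5.

-25.6000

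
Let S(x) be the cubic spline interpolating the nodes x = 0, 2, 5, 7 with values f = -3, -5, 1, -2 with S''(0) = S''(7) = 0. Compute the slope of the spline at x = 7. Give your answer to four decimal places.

-2.4670

Put M_i = S'' at the i-th knot. Here h = (2, 3, 2) and Δ = (-1, 2, -3/2), so the interior equations h_(i-1)·M_(i-1) + 2(h_(i-1)+h_i)·M_i + h_i·M_(i+1) = 6(Δ_i − Δ_(i-1)) read
  2·M_0 + 10·M_1 + 3·M_2 = 6(Δ_1 - Δ_0) = 18
  3·M_1 + 10·M_2 + 2·M_3 = 6(Δ_2 - Δ_1) = -21
Natural end conditions: M_0 = M_3 = 0.
Forward elimination and back-substitution give M_0 = 0, M_1 = 243/91, M_2 = -264/91, M_3 = 0.
On [5, 7], S'(x) = b_2 + 2c_2·(x - 5) + 3d_2·(x - 5)² with b_2 = Δ_2 - h_2(2M_2 + M_3)/6 = 79/182, c_2 = M_2/2 = -132/91, d_2 = (M_3 - M_2)/(6h_2) = 22/91. So S'(7) = -449/182.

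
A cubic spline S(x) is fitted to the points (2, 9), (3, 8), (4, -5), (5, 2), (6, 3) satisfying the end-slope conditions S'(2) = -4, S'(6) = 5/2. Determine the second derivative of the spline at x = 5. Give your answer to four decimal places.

-24.4643

Write σ_i for S''(x_i). With h_i = 1, 1, 1, 1 and divided differences Δ_i = -1, -13, 7, 1, the continuity of S' gives the tridiagonal system
  1·σ_0 + 4·σ_1 + 1·σ_2 = 6(Δ_1 - Δ_0) = -72
  1·σ_1 + 4·σ_2 + 1·σ_3 = 6(Δ_2 - Δ_1) = 120
  1·σ_2 + 4·σ_3 + 1·σ_4 = 6(Δ_3 - Δ_2) = -36
Clamped end conditions give two more equations: 2h_0·σ_0 + h_0·σ_1 = 6(Δ_0 - S'(2)) = 18 and h_3·σ_3 + 2h_3·σ_4 = 6(S'(6) - Δ_3) = 9.
Solving: σ_0 = 1513/56, σ_1 = -1009/28, σ_2 = 361/8, σ_3 = -685/28, σ_4 = 937/56.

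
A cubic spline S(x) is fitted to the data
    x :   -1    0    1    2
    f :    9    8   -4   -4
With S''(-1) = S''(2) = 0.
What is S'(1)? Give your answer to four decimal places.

Write M_i for S''(x_i). With h_i = 1, 1, 1 and divided differences Δ_i = -1, -12, 0, the continuity of S' gives the tridiagonal system
  1·M_0 + 4·M_1 + 1·M_2 = 6(Δ_1 - Δ_0) = -66
  1·M_1 + 4·M_2 + 1·M_3 = 6(Δ_2 - Δ_1) = 72
Natural end conditions: M_0 = M_3 = 0.
Solving the tridiagonal system: M_0 = 0, M_1 = -112/5, M_2 = 118/5, M_3 = 0.
On [1, 2], S'(x) = b_2 + 2c_2·(x - 1) + 3d_2·(x - 1)² with b_2 = Δ_2 - h_2(2M_2 + M_3)/6 = -118/15, c_2 = M_2/2 = 59/5, d_2 = (M_3 - M_2)/(6h_2) = -59/15. So S'(1) = -118/15.

-7.8667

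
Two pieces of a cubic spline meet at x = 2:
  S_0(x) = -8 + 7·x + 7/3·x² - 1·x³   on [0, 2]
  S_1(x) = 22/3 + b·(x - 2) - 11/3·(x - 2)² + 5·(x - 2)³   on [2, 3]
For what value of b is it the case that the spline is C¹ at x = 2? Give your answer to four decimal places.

S_0'(x) = 7 + 14/3·x - 3·x², so S_0'(2) = 13/3. On the right, S_1'(2) = b, so b = 13/3.

4.3333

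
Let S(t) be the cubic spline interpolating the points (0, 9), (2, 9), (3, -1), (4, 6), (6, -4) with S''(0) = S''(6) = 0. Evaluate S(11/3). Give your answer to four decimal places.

3.0853

Put σ_i = S'' at the i-th knot. Here h = (2, 1, 1, 2) and Δ = (0, -10, 7, -5), so the interior equations h_(i-1)·σ_(i-1) + 2(h_(i-1)+h_i)·σ_i + h_i·σ_(i+1) = 6(Δ_i − Δ_(i-1)) read
  2·σ_0 + 6·σ_1 + 1·σ_2 = 6(Δ_1 - Δ_0) = -60
  1·σ_1 + 4·σ_2 + 1·σ_3 = 6(Δ_2 - Δ_1) = 102
  1·σ_2 + 6·σ_3 + 2·σ_4 = 6(Δ_3 - Δ_2) = -72
Natural end conditions: σ_0 = σ_4 = 0.
Hence σ_0 = 0, σ_1 = -172/11, σ_2 = 372/11, σ_3 = -194/11, σ_4 = 0.
On [3, 4], S(t) = -1 - 4/3·(t - 3) + 186/11·(t - 3)² - 283/33·(t - 3)³.
With (t - 3) = 2/3: S(11/3) = 2749/891.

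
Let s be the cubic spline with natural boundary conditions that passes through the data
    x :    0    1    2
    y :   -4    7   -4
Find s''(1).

-33

With σ_i denoting the second derivative at x_i, h_i = 1, 1, and Δ_i = (y_(i+1) − y_i)/h_i = 11, -11:
  1·σ_0 + 4·σ_1 + 1·σ_2 = 6(Δ_1 - Δ_0) = -132
Natural end conditions: σ_0 = σ_2 = 0.
Hence σ_0 = 0, σ_1 = -33, σ_2 = 0.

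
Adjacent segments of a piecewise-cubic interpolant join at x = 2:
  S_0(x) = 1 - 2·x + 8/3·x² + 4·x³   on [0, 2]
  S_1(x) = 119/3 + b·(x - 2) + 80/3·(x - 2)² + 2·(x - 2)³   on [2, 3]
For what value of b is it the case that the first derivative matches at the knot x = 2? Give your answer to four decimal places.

56.6667

S_0'(x) = -2 + 16/3·x + 12·x², so S_0'(2) = 170/3. On the right, S_1'(2) = b, so b = 170/3.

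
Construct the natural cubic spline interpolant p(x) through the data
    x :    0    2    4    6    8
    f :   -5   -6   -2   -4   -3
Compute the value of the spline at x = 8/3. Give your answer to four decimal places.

-4.6640

With m_i denoting the second derivative at x_i, h_i = 2, 2, 2, 2, and Δ_i = (y_(i+1) − y_i)/h_i = -1/2, 2, -1, 1/2:
  2·m_0 + 8·m_1 + 2·m_2 = 6(Δ_1 - Δ_0) = 15
  2·m_1 + 8·m_2 + 2·m_3 = 6(Δ_2 - Δ_1) = -18
  2·m_2 + 8·m_3 + 2·m_4 = 6(Δ_3 - Δ_2) = 9
Natural end conditions: m_0 = m_4 = 0.
Hence m_0 = 0, m_1 = 153/56, m_2 = -24/7, m_3 = 111/56, m_4 = 0.
On [2, 4], p(x) = -6 + 37/28·(x - 2) + 153/112·(x - 2)² - 115/224·(x - 2)³.
With (x - 2) = 2/3: p(8/3) = -1763/378.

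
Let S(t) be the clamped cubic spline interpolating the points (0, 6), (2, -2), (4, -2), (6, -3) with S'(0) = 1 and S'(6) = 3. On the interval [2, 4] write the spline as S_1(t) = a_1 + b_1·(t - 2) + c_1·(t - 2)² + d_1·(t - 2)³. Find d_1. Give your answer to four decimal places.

-0.8750

With M_i denoting the second derivative at x_i, h_i = 2, 2, 2, and Δ_i = (y_(i+1) − y_i)/h_i = -4, 0, -1/2:
  2·M_0 + 8·M_1 + 2·M_2 = 6(Δ_1 - Δ_0) = 24
  2·M_1 + 8·M_2 + 2·M_3 = 6(Δ_2 - Δ_1) = -3
Clamped end conditions give two more equations: 2h_0·M_0 + h_0·M_1 = 6(Δ_0 - S'(0)) = -30 and h_2·M_2 + 2h_2·M_3 = 6(S'(6) - Δ_2) = 21.
Solving the tridiagonal system: M_0 = -65/6, M_1 = 20/3, M_2 = -23/6, M_3 = 43/6.
On [2, 4], with S_1(t) = a_1 + b_1·(t - 2) + c_1·(t - 2)² + d_1·(t - 2)³: c_1 = M_1/2 = 10/3, d_1 = (M_2 - M_1)/(6h_1) = -7/8, b_1 = Δ_1 - h_1(2M_1 + M_2)/6 = -19/6.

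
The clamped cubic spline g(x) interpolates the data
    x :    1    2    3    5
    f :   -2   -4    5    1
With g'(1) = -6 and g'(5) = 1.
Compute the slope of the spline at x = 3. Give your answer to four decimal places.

With M_i denoting the second derivative at x_i, h_i = 1, 1, 2, and Δ_i = (y_(i+1) − y_i)/h_i = -2, 9, -2:
  1·M_0 + 4·M_1 + 1·M_2 = 6(Δ_1 - Δ_0) = 66
  1·M_1 + 6·M_2 + 2·M_3 = 6(Δ_2 - Δ_1) = -66
Clamped end conditions give two more equations: 2h_0·M_0 + h_0·M_1 = 6(Δ_0 - g'(1)) = 24 and h_2·M_2 + 2h_2·M_3 = 6(g'(5) - Δ_2) = 18.
Solving: M_0 = 17/11, M_1 = 230/11, M_2 = -211/11, M_3 = 155/11.
On [3, 5], g'(x) = b_2 + 2c_2·(x - 3) + 3d_2·(x - 3)² with b_2 = Δ_2 - h_2(2M_2 + M_3)/6 = 67/11, c_2 = M_2/2 = -211/22, d_2 = (M_3 - M_2)/(6h_2) = 61/22. So g'(3) = 67/11.

6.0909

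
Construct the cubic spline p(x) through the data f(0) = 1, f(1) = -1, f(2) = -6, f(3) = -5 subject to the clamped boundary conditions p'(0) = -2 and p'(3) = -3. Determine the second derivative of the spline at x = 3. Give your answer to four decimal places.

-20.2667

Write M_i for p''(x_i). With h_i = 1, 1, 1 and divided differences Δ_i = -2, -5, 1, the continuity of p' gives the tridiagonal system
  1·M_0 + 4·M_1 + 1·M_2 = 6(Δ_1 - Δ_0) = -18
  1·M_1 + 4·M_2 + 1·M_3 = 6(Δ_2 - Δ_1) = 36
Clamped end conditions give two more equations: 2h_0·M_0 + h_0·M_1 = 6(Δ_0 - p'(0)) = 0 and h_2·M_2 + 2h_2·M_3 = 6(p'(3) - Δ_2) = -24.
Hence M_0 = 74/15, M_1 = -148/15, M_2 = 248/15, M_3 = -304/15.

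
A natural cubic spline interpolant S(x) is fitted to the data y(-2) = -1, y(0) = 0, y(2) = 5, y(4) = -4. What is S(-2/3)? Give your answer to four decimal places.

Put M_i = S'' at the i-th knot. Here h = (2, 2, 2) and Δ = (1/2, 5/2, -9/2), so the interior equations h_(i-1)·M_(i-1) + 2(h_(i-1)+h_i)·M_i + h_i·M_(i+1) = 6(Δ_i − Δ_(i-1)) read
  2·M_0 + 8·M_1 + 2·M_2 = 6(Δ_1 - Δ_0) = 12
  2·M_1 + 8·M_2 + 2·M_3 = 6(Δ_2 - Δ_1) = -42
Natural end conditions: M_0 = M_3 = 0.
Hence M_0 = 0, M_1 = 3, M_2 = -6, M_3 = 0.
On [-2, 0], S(x) = -1 - 1/2·(x + 2) + 0·(x + 2)² + 1/4·(x + 2)³.
With (x + 2) = 4/3: S(-2/3) = -29/27.

-1.0741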